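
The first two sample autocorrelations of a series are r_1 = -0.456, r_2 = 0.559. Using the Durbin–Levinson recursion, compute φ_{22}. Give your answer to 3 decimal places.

φ_{22} = (r_2 − r_1²) / (1 − r_1²)
r_1² = (-0.456)² = 0.207936
Numerator = 0.559 − 0.2079 = 0.3511; denominator = 1 − 0.2079 = 0.7921
φ_{22} = 0.3511 / 0.7921 = 0.443

0.443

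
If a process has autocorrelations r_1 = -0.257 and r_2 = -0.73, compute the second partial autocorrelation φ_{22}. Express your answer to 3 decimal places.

-0.852

φ_{22} = (r_2 − r_1²) / (1 − r_1²)
r_1² = (-0.257)² = 0.066049
Numerator = -0.73 − 0.0660 = -0.7960; denominator = 1 − 0.0660 = 0.9340
φ_{22} = -0.7960 / 0.9340 = -0.852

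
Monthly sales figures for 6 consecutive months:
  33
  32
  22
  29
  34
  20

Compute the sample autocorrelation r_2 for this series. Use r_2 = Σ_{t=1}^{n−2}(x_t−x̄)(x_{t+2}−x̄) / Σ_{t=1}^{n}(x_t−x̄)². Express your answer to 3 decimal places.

-0.387

Mean x̄ = (33 + 32 + 22 + 29 + 34 + 20)/6 = 28.3333
Deviations from mean: 4.6667, 3.6667, -6.3333, 0.6667, 5.6667, -8.3333
Σ(x_t−x̄)(x_{t+2}−x̄) = (-29.5556) + (2.4444) + (-35.8889) + (-5.5556) = -68.5556
Denominator Σ(x_t−x̄)² = 177.3333
r_2 = -68.5556 / 177.3333 = -0.387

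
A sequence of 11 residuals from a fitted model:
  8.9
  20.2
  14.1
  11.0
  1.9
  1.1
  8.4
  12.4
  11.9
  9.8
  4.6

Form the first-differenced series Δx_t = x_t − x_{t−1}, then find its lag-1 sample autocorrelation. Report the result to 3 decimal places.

First differences Δx: 11.3, -6.1, -3.1, -9.1, -0.8, 7.3, 4.0, -0.5, -2.1, -5.2
Mean of differences = -0.4300
Numerator Σ(Δx_t−Δx̄)(Δx_{t+1}−Δx̄) = 14.1431
Denominator Σ(Δx_t−Δx̄)² = 357.1010
r_1(Δx) = 14.1431 / 357.1010 = 0.040

0.040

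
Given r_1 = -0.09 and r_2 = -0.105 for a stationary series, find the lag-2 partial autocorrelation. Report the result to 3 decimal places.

-0.114

φ_{22} = (r_2 − r_1²) / (1 − r_1²)
r_1² = (-0.09)² = 0.0081
Numerator = -0.105 − 0.0081 = -0.1131; denominator = 1 − 0.0081 = 0.9919
φ_{22} = -0.1131 / 0.9919 = -0.114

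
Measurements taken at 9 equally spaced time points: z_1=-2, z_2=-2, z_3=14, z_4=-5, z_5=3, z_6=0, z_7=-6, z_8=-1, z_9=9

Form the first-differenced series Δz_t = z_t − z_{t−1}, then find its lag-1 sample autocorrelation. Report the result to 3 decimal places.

-0.533

First differences Δz: 0, 16, -19, 8, -3, -6, 5, 10
Mean of differences = 1.3750
Numerator Σ(Δz_t−Δz̄)(Δz_{t+1}−Δz̄) = -445.2656
Denominator Σ(Δz_t−Δz̄)² = 835.8750
r_1(Δz) = -445.2656 / 835.8750 = -0.533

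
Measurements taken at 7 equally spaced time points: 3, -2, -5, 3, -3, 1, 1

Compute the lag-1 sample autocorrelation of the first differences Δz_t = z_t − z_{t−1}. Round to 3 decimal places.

-0.536

First differences Δz: -5, -3, 8, -6, 4, 0
Mean of differences = -0.3333
Numerator Σ(Δz_t−Δz̄)(Δz_{t+1}−Δz̄) = -80.1111
Denominator Σ(Δz_t−Δz̄)² = 149.3333
r_1(Δz) = -80.1111 / 149.3333 = -0.536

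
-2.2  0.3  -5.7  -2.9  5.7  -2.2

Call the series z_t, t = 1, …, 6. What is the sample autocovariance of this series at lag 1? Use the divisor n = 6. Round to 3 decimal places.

Mean z̄ = (-2.2 + 0.3 − 5.7 − 2.9 + 5.7 − 2.2)/6 = -1.1667
Σ_{t=1}^{5}(z_t−z̄)(z_{t+1}−z̄) = -19.3044
γ_1 = -19.3044 / 6 = -3.217

-3.217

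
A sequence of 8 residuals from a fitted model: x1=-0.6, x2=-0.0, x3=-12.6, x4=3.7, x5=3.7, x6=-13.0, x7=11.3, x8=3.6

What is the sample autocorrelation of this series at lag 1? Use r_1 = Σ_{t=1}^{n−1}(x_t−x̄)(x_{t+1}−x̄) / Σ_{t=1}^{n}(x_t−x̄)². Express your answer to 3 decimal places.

-0.386

Mean x̄ = (-0.6 − 0.0 − 12.6 + 3.7 + 3.7 − 13.0 + 11.3 + 3.6)/8 = -0.4875
Deviations from mean: -0.1125, 0.4875, -12.1125, 4.1875, 4.1875, -12.5125, 11.7875, 4.0875
Σ(x_t−x̄)(x_{t+1}−x̄) = (-0.0548) + (-5.9048) + (-50.7211) + (17.5352) + (-52.3961) + (-147.4911) + (48.1814) = -190.8514
Denominator Σ(x_t−x̄)² = 494.2488
r_1 = -190.8514 / 494.2488 = -0.386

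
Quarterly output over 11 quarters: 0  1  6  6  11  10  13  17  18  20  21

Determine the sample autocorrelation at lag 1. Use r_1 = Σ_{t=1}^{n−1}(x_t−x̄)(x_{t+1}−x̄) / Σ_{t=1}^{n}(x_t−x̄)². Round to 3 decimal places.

Mean x̄ = (0 + 1 + 6 + 6 + 11 + 10 + 13 + 17 + 18 + 20 + 21)/11 = 11.1818
Numerator Σ_{t=1}^{10}(x_t−x̄)(x_{t+1}−x̄) = 389.4215
Denominator Σ(x_t−x̄)² = 541.6364
r_1 = 389.4215 / 541.6364 = 0.719

0.719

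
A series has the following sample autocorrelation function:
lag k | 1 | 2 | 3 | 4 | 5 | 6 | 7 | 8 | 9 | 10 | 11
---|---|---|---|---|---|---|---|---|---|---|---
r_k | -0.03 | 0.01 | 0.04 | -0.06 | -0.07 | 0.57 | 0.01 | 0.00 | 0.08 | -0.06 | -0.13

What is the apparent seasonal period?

The largest autocorrelation is r_6 = 0.57; the remaining lags stay at or below 0.08.
The dominant spike at lag 6 indicates a seasonal period of 6.

6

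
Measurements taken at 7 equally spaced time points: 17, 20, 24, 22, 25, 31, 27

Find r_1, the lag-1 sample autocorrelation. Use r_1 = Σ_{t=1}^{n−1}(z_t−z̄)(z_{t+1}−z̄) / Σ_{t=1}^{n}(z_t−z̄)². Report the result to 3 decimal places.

0.428

Mean z̄ = (17 + 20 + 24 + 22 + 25 + 31 + 27)/7 = 23.7143
Σ(z_t−z̄)(z_{t+1}−z̄) = (24.9388) + (-1.0612) + (-0.4898) + (-2.2041) + (9.3673) + (23.9388) = 54.4898
Denominator Σ(z_t−z̄)² = 127.4286
r_1 = 54.4898 / 127.4286 = 0.428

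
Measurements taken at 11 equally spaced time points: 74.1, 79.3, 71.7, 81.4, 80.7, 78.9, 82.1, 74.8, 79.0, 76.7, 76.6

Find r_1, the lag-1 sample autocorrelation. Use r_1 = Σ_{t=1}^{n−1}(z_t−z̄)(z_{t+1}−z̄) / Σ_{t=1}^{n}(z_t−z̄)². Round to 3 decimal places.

-0.323

Mean z̄ = (74.1 + 79.3 + 71.7 + 81.4 + 80.7 + 78.9 + 82.1 + 74.8 + 79.0 + 76.7 + 76.6)/11 = 77.7545
Numerator Σ_{t=1}^{10}(z_t−z̄)(z_{t+1}−z̄) = -34.6021
Denominator Σ(z_t−z̄)² = 107.2873
r_1 = -34.6021 / 107.2873 = -0.323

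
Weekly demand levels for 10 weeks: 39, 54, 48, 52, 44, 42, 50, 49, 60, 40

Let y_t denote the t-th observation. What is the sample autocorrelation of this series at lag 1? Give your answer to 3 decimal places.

-0.345

Mean ȳ = (39 + 54 + 48 + 52 + 44 + 42 + 50 + 49 + 60 + 40)/10 = 47.8000
Numerator Σ_{t=1}^{9}(y_t−ȳ)(y_{t+1}−ȳ) = -137.0400
Denominator Σ(y_t−ȳ)² = 397.6000
r_1 = -137.0400 / 397.6000 = -0.345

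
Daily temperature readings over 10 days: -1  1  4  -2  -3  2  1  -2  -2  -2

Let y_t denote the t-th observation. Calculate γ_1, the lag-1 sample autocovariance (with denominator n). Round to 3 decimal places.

Mean ȳ = (-1 + 1 + 4 − 2 − 3 + 2 + 1 − 2 − 2 − 2)/10 = -0.4000
Σ_{t=1}^{9}(y_t−ȳ)(y_{t+1}−ȳ) = 2.4400
γ_1 = 2.4400 / 10 = 0.244

0.244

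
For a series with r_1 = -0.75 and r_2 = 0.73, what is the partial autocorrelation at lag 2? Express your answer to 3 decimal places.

0.383

φ_{22} = (r_2 − r_1²) / (1 − r_1²)
r_1² = (-0.75)² = 0.5625
Numerator = 0.73 − 0.5625 = 0.1675; denominator = 1 − 0.5625 = 0.4375
φ_{22} = 0.1675 / 0.4375 = 0.383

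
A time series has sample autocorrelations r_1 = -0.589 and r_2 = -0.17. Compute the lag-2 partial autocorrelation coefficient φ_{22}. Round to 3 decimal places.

φ_{22} = (r_2 − r_1²) / (1 − r_1²)
r_1² = (-0.589)² = 0.346921
Numerator = -0.17 − 0.3469 = -0.5169; denominator = 1 − 0.3469 = 0.6531
φ_{22} = -0.5169 / 0.6531 = -0.792

-0.792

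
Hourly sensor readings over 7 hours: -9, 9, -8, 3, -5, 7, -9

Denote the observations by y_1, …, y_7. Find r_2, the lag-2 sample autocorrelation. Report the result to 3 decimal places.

Mean ȳ = (-9 + 9 − 8 + 3 − 5 + 7 − 9)/7 = -1.7143
Σ(y_t−ȳ)(y_{t+2}−ȳ) = (45.7959) + (50.5102) + (20.6531) + (41.0816) + (23.9388) = 181.9796
Denominator Σ(y_t−ȳ)² = 369.4286
r_2 = 181.9796 / 369.4286 = 0.493

0.493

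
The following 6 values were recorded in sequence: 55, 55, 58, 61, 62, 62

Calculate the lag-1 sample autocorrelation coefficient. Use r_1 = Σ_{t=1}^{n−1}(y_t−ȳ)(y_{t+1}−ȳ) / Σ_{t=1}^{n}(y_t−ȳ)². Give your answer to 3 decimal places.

Mean ȳ = (55 + 55 + 58 + 61 + 62 + 62)/6 = 58.8333
Deviations from mean: -3.8333, -3.8333, -0.8333, 2.1667, 3.1667, 3.1667
Σ(y_t−ȳ)(y_{t+1}−ȳ) = (14.6944) + (3.1944) + (-1.8056) + (6.8611) + (10.0278) = 32.9722
Denominator Σ(y_t−ȳ)² = 54.8333
r_1 = 32.9722 / 54.8333 = 0.601

0.601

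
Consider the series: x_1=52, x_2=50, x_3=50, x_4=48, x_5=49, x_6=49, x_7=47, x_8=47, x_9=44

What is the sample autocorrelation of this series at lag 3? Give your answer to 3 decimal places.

Mean x̄ = (52 + 50 + 50 + 48 + 49 + 49 + 47 + 47 + 44)/9 = 48.4444
Σ(x_t−x̄)(x_{t+3}−x̄) = (-1.5802) + (0.8642) + (0.8642) + (0.6420) + (-0.8025) + (-2.4691) = -2.4815
Denominator Σ(x_t−x̄)² = 42.2222
r_3 = -2.4815 / 42.2222 = -0.059

-0.059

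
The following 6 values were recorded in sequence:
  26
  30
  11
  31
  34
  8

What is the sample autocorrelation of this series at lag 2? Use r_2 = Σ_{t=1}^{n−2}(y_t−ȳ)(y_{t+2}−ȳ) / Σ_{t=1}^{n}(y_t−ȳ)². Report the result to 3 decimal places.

-0.378

Mean ȳ = (26 + 30 + 11 + 31 + 34 + 8)/6 = 23.3333
Σ(y_t−ȳ)(y_{t+2}−ȳ) = (-32.8889) + (51.1111) + (-131.5556) + (-117.5556) = -230.8889
Denominator Σ(y_t−ȳ)² = 611.3333
r_2 = -230.8889 / 611.3333 = -0.378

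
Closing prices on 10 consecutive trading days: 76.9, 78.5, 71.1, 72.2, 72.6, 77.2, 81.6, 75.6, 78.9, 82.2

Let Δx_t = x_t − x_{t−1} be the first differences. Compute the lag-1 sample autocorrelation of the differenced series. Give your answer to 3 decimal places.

-0.217

First differences Δx: 1.6, -7.4, 1.1, 0.4, 4.6, 4.4, -6.0, 3.3, 3.3
Mean of differences = 0.5889
Numerator Σ(Δx_t−Δx̄)(Δx_{t+1}−Δx̄) = -33.3523
Denominator Σ(Δx_t−Δx̄)² = 153.8689
r_1(Δx) = -33.3523 / 153.8689 = -0.217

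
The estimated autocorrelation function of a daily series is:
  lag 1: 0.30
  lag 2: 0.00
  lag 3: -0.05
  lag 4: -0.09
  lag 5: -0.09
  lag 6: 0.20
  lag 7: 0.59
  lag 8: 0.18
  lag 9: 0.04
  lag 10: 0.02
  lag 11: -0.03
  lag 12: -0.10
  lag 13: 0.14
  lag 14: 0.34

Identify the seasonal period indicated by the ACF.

The largest autocorrelation is r_7 = 0.59, with a weaker echo at lag 14 (0.34); the remaining lags stay at or below 0.30. The elevated value at lag 1 (0.30), dropping to 0.00 at lag 2, reflects decaying short-term dependence rather than seasonality.
The dominant spike at lag 7 indicates a seasonal period of 7.

7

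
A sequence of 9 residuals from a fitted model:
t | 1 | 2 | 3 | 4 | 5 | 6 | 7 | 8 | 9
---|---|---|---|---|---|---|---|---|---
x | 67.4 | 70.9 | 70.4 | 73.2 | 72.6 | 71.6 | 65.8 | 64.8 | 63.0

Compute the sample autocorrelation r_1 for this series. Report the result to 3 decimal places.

0.560

Mean x̄ = (67.4 + 70.9 + 70.4 + 73.2 + 72.6 + 71.6 + 65.8 + 64.8 + 63.0)/9 = 68.8556
Numerator Σ_{t=1}^{8}(x_t−x̄)(x_{t+1}−x̄) = 61.1891
Denominator Σ(x_t−x̄)² = 109.1822
r_1 = 61.1891 / 109.1822 = 0.560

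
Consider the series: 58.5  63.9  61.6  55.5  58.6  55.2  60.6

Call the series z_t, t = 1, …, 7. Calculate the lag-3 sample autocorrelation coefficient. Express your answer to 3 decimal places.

-0.253

Mean z̄ = (58.5 + 63.9 + 61.6 + 55.5 + 58.6 + 55.2 + 60.6)/7 = 59.1286
Σ(z_t−z̄)(z_{t+3}−z̄) = (2.2808) + (-2.5220) + (-9.7092) + (-5.3392) = -15.2896
Denominator Σ(z_t−z̄)² = 60.3143
r_3 = -15.2896 / 60.3143 = -0.253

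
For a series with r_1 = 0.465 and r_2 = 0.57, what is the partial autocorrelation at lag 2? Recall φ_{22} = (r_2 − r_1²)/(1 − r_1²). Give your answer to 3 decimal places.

φ_{22} = (r_2 − r_1²) / (1 − r_1²)
r_1² = (0.465)² = 0.216225
Numerator = 0.57 − 0.2162 = 0.3538; denominator = 1 − 0.2162 = 0.7838
φ_{22} = 0.3538 / 0.7838 = 0.451

0.451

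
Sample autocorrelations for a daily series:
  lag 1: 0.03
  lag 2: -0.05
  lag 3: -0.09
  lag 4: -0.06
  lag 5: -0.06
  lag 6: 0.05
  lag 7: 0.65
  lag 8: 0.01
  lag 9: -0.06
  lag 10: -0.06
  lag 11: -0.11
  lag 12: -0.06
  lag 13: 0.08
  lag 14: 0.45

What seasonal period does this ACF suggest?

7

The largest autocorrelation is r_7 = 0.65, with a weaker echo at lag 14 (0.45); the remaining lags stay at or below 0.08.
The dominant spike at lag 7 indicates a seasonal period of 7.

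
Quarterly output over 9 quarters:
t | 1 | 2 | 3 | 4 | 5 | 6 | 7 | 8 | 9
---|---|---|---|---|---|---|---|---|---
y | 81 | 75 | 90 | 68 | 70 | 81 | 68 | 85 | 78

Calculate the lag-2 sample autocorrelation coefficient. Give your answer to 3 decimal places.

Mean ȳ = (81 + 75 + 90 + 68 + 70 + 81 + 68 + 85 + 78)/9 = 77.3333
Numerator Σ_{t=1}^{7}(y_t−ȳ)(y_{t+2}−ȳ) = 31.4444
Denominator Σ(y_t−ȳ)² = 480.0000
r_2 = 31.4444 / 480.0000 = 0.066

0.066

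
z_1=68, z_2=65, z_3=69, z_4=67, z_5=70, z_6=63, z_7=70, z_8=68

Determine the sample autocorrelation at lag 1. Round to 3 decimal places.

-0.673

Mean z̄ = (68 + 65 + 69 + 67 + 70 + 63 + 70 + 68)/8 = 67.5000
Numerator Σ_{t=1}^{7}(z_t−z̄)(z_{t+1}−z̄) = -28.2500
Denominator Σ(z_t−z̄)² = 42.0000
r_1 = -28.2500 / 42.0000 = -0.673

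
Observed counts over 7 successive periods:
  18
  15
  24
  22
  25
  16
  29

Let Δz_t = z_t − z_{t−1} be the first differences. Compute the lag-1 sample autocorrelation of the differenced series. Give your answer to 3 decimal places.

-0.601

First differences Δz: -3, 9, -2, 3, -9, 13
Mean of differences = 1.8333
Numerator Σ(Δz_t−Δz̄)(Δz_{t+1}−Δz̄) = -200.1944
Denominator Σ(Δz_t−Δz̄)² = 332.8333
r_1(Δz) = -200.1944 / 332.8333 = -0.601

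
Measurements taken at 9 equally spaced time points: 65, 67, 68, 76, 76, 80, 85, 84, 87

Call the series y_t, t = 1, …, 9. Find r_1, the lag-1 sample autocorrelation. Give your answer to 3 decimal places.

Mean ȳ = (65 + 67 + 68 + 76 + 76 + 80 + 85 + 84 + 87)/9 = 76.4444
Numerator Σ_{t=1}^{8}(y_t−ȳ)(y_{t+1}−ȳ) = 365.0247
Denominator Σ(y_t−ȳ)² = 546.2222
r_1 = 365.0247 / 546.2222 = 0.668

0.668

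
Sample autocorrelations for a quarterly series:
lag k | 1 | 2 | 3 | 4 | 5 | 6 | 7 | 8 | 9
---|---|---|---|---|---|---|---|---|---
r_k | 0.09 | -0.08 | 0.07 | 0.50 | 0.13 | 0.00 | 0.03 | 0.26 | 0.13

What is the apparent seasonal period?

The largest autocorrelation is r_4 = 0.50, with a weaker echo at lag 8 (0.26); the remaining lags stay at or below 0.13.
The dominant spike at lag 4 indicates a seasonal period of 4.

4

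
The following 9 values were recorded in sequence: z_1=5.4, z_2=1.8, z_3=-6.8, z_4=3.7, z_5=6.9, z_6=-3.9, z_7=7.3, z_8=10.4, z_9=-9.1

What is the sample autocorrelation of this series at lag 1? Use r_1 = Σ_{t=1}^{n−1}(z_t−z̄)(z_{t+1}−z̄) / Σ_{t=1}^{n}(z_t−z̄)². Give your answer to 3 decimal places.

-0.304

Mean z̄ = (5.4 + 1.8 − 6.8 + 3.7 + 6.9 − 3.9 + 7.3 + 10.4 − 9.1)/9 = 1.7444
Numerator Σ_{t=1}^{8}(z_t−z̄)(z_{t+1}−z̄) = -113.1353
Denominator Σ(z_t−z̄)² = 372.0222
r_1 = -113.1353 / 372.0222 = -0.304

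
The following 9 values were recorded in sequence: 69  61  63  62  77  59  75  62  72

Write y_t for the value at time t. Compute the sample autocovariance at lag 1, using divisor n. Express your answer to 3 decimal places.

Mean ȳ = (69 + 61 + 63 + 62 + 77 + 59 + 75 + 62 + 72)/9 = 66.6667
Σ_{t=1}^{8}(y_t−ȳ)(y_{t+1}−ȳ) = -230.4444
γ_1 = -230.4444 / 9 = -25.605

-25.605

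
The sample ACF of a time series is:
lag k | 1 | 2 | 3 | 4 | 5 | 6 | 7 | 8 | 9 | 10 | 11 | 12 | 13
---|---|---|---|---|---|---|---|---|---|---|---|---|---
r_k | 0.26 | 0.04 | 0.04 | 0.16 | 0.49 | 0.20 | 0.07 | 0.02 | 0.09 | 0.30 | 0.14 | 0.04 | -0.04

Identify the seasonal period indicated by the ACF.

The largest autocorrelation is r_5 = 0.49, with a weaker echo at lag 10 (0.30); the remaining lags stay at or below 0.26. The elevated value at lag 1 (0.26), dropping to 0.04 at lag 2, reflects decaying short-term dependence rather than seasonality.
The dominant spike at lag 5 indicates a seasonal period of 5.

5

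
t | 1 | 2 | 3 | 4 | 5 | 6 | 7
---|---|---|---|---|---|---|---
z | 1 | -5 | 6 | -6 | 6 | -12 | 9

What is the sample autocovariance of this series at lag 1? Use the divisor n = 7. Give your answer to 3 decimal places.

-41.227

Mean z̄ = (1 − 5 + 6 − 6 + 6 − 12 + 9)/7 = -0.1429
Deviations: 1.1429, -4.8571, 6.1429, -5.8571, 6.1429, -11.8571, 9.1429
Σ_{t=1}^{6}(z_t−z̄)(z_{t+1}−z̄) = -288.5918
γ_1 = -288.5918 / 7 = -41.227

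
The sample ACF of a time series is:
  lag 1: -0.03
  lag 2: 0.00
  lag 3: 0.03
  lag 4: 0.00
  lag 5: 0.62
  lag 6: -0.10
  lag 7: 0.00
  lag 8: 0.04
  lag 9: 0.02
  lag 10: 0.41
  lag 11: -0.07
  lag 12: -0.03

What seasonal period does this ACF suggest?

The largest autocorrelation is r_5 = 0.62, with a weaker echo at lag 10 (0.41); the remaining lags stay at or below 0.04.
The dominant spike at lag 5 indicates a seasonal period of 5.

5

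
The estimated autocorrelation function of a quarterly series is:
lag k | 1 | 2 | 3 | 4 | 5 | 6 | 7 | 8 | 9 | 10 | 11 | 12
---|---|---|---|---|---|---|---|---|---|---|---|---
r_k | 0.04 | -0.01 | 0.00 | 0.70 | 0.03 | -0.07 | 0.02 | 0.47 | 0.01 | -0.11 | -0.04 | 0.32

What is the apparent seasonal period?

The largest autocorrelation is r_4 = 0.70, with weaker echoes at lags 8 (0.47) and 12 (0.32); the remaining lags stay at or below 0.04.
The dominant spike at lag 4 indicates a seasonal period of 4.

4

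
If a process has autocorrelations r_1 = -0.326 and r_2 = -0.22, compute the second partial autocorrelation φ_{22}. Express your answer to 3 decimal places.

φ_{22} = (r_2 − r_1²) / (1 − r_1²)
r_1² = (-0.326)² = 0.106276
Numerator = -0.22 − 0.1063 = -0.3263; denominator = 1 − 0.1063 = 0.8937
φ_{22} = -0.3263 / 0.8937 = -0.365

-0.365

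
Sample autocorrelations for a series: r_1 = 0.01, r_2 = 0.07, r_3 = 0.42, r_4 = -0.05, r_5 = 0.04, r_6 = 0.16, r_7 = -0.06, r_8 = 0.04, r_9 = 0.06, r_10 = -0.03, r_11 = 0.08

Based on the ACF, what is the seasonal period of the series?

3

The largest autocorrelation is r_3 = 0.42, with a weaker echo at lag 6 (0.16); the remaining lags stay at or below 0.08.
The dominant spike at lag 3 indicates a seasonal period of 3.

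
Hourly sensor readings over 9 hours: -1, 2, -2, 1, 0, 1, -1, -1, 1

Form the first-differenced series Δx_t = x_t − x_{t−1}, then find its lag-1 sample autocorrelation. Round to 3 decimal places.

-0.674

First differences Δx: 3, -4, 3, -1, 1, -2, 0, 2
Mean of differences = 0.2500
Numerator Σ(Δx_t−Δx̄)(Δx_{t+1}−Δx̄) = -29.3125
Denominator Σ(Δx_t−Δx̄)² = 43.5000
r_1(Δx) = -29.3125 / 43.5000 = -0.674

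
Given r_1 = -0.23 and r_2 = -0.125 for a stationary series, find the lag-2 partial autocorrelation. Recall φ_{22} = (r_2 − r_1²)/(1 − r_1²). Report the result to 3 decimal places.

φ_{22} = (r_2 − r_1²) / (1 − r_1²)
r_1² = (-0.23)² = 0.0529
Numerator = -0.125 − 0.0529 = -0.1779; denominator = 1 − 0.0529 = 0.9471
φ_{22} = -0.1779 / 0.9471 = -0.188

-0.188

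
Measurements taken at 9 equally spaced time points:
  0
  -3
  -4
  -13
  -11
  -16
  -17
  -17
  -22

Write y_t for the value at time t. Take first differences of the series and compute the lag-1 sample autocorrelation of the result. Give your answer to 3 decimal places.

First differences Δy: -3, -1, -9, 2, -5, -1, 0, -5
Mean of differences = -2.7500
Numerator Σ(Δy_t−Δȳ)(Δy_{t+1}−Δȳ) = -57.0625
Denominator Σ(Δy_t−Δȳ)² = 85.5000
r_1(Δy) = -57.0625 / 85.5000 = -0.667

-0.667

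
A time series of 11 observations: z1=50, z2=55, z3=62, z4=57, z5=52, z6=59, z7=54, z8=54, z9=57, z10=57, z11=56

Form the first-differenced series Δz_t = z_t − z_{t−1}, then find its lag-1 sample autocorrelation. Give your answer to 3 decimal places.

-0.228

First differences Δz: 5, 7, -5, -5, 7, -5, 0, 3, 0, -1
Mean of differences = 0.6000
Numerator Σ(Δz_t−Δz̄)(Δz_{t+1}−Δz̄) = -46.5600
Denominator Σ(Δz_t−Δz̄)² = 204.4000
r_1(Δz) = -46.5600 / 204.4000 = -0.228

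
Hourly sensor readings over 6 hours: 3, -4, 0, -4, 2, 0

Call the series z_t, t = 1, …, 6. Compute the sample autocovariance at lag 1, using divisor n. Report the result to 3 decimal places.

Mean z̄ = (3 − 4 + 0 − 4 + 2 + 0)/6 = -0.5000
Σ_{t=1}^{5}(z_t−z̄)(z_{t+1}−z̄) = -23.2500
γ_1 = -23.2500 / 6 = -3.875

-3.875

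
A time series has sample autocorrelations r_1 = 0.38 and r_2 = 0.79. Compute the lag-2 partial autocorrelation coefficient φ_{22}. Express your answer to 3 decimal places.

φ_{22} = (r_2 − r_1²) / (1 − r_1²)
r_1² = (0.38)² = 0.1444
Numerator = 0.79 − 0.1444 = 0.6456; denominator = 1 − 0.1444 = 0.8556
φ_{22} = 0.6456 / 0.8556 = 0.755

0.755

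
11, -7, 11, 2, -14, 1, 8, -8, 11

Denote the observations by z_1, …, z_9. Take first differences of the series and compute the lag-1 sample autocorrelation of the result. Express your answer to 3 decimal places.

-0.476

First differences Δz: -18, 18, -9, -16, 15, 7, -16, 19
Mean of differences = 0.0000
Numerator Σ(Δz_t−Δz̄)(Δz_{t+1}−Δz̄) = -893.0000
Denominator Σ(Δz_t−Δz̄)² = 1876.0000
r_1(Δz) = -893.0000 / 1876.0000 = -0.476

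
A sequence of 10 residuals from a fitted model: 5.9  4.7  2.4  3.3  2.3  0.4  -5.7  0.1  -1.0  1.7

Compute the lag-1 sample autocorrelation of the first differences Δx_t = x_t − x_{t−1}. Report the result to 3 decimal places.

First differences Δx: -1.2, -2.3, 0.9, -1.0, -1.9, -6.1, 5.8, -1.1, 2.7
Mean of differences = -0.4667
Numerator Σ(Δx_t−Δx̄)(Δx_{t+1}−Δx̄) = -34.3278
Denominator Σ(Δx_t−Δx̄)² = 89.5400
r_1(Δx) = -34.3278 / 89.5400 = -0.383

-0.383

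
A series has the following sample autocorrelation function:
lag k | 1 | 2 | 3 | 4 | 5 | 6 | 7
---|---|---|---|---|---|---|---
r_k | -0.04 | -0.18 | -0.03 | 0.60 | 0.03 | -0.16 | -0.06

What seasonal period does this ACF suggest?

4

The largest autocorrelation is r_4 = 0.60; the remaining lags stay at or below 0.03.
The dominant spike at lag 4 indicates a seasonal period of 4.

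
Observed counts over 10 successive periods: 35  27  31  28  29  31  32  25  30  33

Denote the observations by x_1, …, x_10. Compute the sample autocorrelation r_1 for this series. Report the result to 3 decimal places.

Mean x̄ = (35 + 27 + 31 + 28 + 29 + 31 + 32 + 25 + 30 + 33)/10 = 30.1000
Numerator Σ_{t=1}^{9}(x_t−x̄)(x_{t+1}−x̄) = -26.3100
Denominator Σ(x_t−x̄)² = 78.9000
r_1 = -26.3100 / 78.9000 = -0.333

-0.333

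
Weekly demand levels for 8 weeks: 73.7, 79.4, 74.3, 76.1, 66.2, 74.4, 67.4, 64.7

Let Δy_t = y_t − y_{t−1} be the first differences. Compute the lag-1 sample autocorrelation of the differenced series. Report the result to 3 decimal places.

First differences Δy: 5.7, -5.1, 1.8, -9.9, 8.2, -7.0, -2.7
Mean of differences = -1.2857
Numerator Σ(Δy_t−Δȳ)(Δy_{t+1}−Δȳ) = -192.8316
Denominator Σ(Δy_t−Δȳ)² = 271.7086
r_1(Δy) = -192.8316 / 271.7086 = -0.710

-0.710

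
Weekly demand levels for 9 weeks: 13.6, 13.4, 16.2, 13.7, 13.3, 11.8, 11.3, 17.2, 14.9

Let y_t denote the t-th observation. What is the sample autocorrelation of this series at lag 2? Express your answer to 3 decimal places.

-0.324

Mean ȳ = (13.6 + 13.4 + 16.2 + 13.7 + 13.3 + 11.8 + 11.3 + 17.2 + 14.9)/9 = 13.9333
Σ(y_t−ȳ)(y_{t+2}−ȳ) = (-0.7556) + (0.1244) + (-1.4356) + (0.4978) + (1.6678) + (-6.9689) + (-2.5456) = -9.4156
Denominator Σ(y_t−ȳ)² = 29.0800
r_2 = -9.4156 / 29.0800 = -0.324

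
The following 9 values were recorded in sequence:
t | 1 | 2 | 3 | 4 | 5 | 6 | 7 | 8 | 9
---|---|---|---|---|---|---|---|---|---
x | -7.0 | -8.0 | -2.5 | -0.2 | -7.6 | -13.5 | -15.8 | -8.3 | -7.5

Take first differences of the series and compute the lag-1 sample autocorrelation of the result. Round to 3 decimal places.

0.192

First differences Δx: -1.0, 5.5, 2.3, -7.4, -5.9, -2.3, 7.5, 0.8
Mean of differences = -0.0625
Numerator Σ(Δx_t−Δx̄)(Δx_{t+1}−Δx̄) = 36.0873
Denominator Σ(Δx_t−Δx̄)² = 188.2588
r_1(Δx) = 36.0873 / 188.2588 = 0.192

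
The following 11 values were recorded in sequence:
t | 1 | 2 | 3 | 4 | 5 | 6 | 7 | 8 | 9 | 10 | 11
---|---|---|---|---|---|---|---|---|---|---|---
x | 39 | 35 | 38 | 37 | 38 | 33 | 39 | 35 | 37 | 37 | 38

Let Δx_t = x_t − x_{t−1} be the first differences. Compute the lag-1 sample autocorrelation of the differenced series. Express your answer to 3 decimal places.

-0.760

First differences Δx: -4, 3, -1, 1, -5, 6, -4, 2, 0, 1
Mean of differences = -0.1000
Numerator Σ(Δx_t−Δx̄)(Δx_{t+1}−Δx̄) = -82.8100
Denominator Σ(Δx_t−Δx̄)² = 108.9000
r_1(Δx) = -82.8100 / 108.9000 = -0.760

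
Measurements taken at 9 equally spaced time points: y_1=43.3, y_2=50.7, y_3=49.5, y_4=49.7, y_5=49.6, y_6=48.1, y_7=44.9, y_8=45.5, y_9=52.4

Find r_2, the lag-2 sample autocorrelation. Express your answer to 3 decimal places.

-0.266

Mean ȳ = (43.3 + 50.7 + 49.5 + 49.7 + 49.6 + 48.1 + 44.9 + 45.5 + 52.4)/9 = 48.1889
Σ(y_t−ȳ)(y_{t+2}−ȳ) = (-6.4099) + (3.7946) + (1.8501) + (-0.1343) + (-4.6410) + (0.2390) + (-13.8499) = -19.1514
Denominator Σ(y_t−ȳ)² = 71.9889
r_2 = -19.1514 / 71.9889 = -0.266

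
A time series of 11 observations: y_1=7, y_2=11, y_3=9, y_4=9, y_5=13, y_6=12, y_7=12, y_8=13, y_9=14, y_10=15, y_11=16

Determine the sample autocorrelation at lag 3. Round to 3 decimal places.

Mean ȳ = (7 + 11 + 9 + 9 + 13 + 12 + 12 + 13 + 14 + 15 + 16)/11 = 11.9091
Numerator Σ_{t=1}^{8}(y_t−ȳ)(y_{t+3}−ȳ) = 18.8843
Denominator Σ(y_t−ȳ)² = 74.9091
r_3 = 18.8843 / 74.9091 = 0.252

0.252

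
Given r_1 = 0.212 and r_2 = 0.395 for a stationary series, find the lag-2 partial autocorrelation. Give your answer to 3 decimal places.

φ_{22} = (r_2 − r_1²) / (1 − r_1²)
r_1² = (0.212)² = 0.044944
Numerator = 0.395 − 0.0449 = 0.3501; denominator = 1 − 0.0449 = 0.9551
φ_{22} = 0.3501 / 0.9551 = 0.367

0.367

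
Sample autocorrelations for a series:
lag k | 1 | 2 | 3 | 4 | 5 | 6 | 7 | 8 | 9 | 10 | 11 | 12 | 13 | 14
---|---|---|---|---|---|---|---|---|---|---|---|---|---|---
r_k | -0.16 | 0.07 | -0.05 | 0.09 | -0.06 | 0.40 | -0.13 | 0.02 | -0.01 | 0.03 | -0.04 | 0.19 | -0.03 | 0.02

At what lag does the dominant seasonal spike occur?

The largest autocorrelation is r_6 = 0.40, with a weaker echo at lag 12 (0.19); the remaining lags stay at or below 0.09.
The dominant spike at lag 6 indicates a seasonal period of 6.

6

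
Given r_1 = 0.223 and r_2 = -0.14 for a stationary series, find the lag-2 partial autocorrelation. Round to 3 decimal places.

φ_{22} = (r_2 − r_1²) / (1 − r_1²)
r_1² = (0.223)² = 0.049729
Numerator = -0.14 − 0.0497 = -0.1897; denominator = 1 − 0.0497 = 0.9503
φ_{22} = -0.1897 / 0.9503 = -0.200

-0.200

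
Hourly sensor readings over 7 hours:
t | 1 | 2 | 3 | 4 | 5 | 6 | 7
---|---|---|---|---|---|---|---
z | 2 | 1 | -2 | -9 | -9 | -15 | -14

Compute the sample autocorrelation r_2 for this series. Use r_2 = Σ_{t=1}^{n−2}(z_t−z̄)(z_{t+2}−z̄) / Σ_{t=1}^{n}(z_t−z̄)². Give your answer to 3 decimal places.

Mean z̄ = (2 + 1 − 2 − 9 − 9 − 15 − 14)/7 = -6.5714
Deviations from mean: 8.5714, 7.5714, 4.5714, -2.4286, -2.4286, -8.4286, -7.4286
Σ(z_t−z̄)(z_{t+2}−z̄) = (39.1837) + (-18.3878) + (-11.1020) + (20.4694) + (18.0408) = 48.2041
Denominator Σ(z_t−z̄)² = 289.7143
r_2 = 48.2041 / 289.7143 = 0.166

0.166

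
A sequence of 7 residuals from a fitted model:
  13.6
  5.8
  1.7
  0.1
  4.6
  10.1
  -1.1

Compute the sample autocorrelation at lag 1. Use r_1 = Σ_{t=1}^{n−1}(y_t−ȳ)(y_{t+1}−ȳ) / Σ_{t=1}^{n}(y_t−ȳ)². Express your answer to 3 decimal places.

Mean ȳ = (13.6 + 5.8 + 1.7 + 0.1 + 4.6 + 10.1 − 1.1)/7 = 4.9714
Numerator Σ_{t=1}^{6}(y_t−ȳ)(y_{t+1}−ȳ) = -10.8580
Denominator Σ(y_t−ȳ)² = 172.8743
r_1 = -10.8580 / 172.8743 = -0.063

-0.063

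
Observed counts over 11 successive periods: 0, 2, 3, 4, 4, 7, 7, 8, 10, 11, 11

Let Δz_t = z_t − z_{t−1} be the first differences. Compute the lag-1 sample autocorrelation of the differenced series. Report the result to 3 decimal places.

-0.462

First differences Δz: 2, 1, 1, 0, 3, 0, 1, 2, 1, 0
Mean of differences = 1.1000
Numerator Σ(Δz_t−Δz̄)(Δz_{t+1}−Δz̄) = -4.1100
Denominator Σ(Δz_t−Δz̄)² = 8.9000
r_1(Δz) = -4.1100 / 8.9000 = -0.462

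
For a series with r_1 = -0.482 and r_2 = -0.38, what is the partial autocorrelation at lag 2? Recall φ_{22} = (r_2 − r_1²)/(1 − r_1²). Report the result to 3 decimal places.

-0.798

φ_{22} = (r_2 − r_1²) / (1 − r_1²)
r_1² = (-0.482)² = 0.232324
Numerator = -0.38 − 0.2323 = -0.6123; denominator = 1 − 0.2323 = 0.7677
φ_{22} = -0.6123 / 0.7677 = -0.798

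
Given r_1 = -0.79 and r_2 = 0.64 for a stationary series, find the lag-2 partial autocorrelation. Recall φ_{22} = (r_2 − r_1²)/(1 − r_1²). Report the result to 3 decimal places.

φ_{22} = (r_2 − r_1²) / (1 − r_1²)
r_1² = (-0.79)² = 0.6241
Numerator = 0.64 − 0.6241 = 0.0159; denominator = 1 − 0.6241 = 0.3759
φ_{22} = 0.0159 / 0.3759 = 0.042

0.042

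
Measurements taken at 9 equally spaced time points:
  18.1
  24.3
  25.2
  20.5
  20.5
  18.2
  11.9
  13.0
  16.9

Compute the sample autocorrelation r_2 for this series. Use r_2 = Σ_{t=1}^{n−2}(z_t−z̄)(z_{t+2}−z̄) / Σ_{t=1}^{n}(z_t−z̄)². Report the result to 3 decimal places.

0.121

Mean z̄ = (18.1 + 24.3 + 25.2 + 20.5 + 20.5 + 18.2 + 11.9 + 13.0 + 16.9)/9 = 18.7333
Σ(z_t−z̄)(z_{t+2}−z̄) = (-4.0956) + (9.8344) + (11.4244) + (-0.9422) + (-12.0722) + (3.0578) + (12.5278) = 19.7344
Denominator Σ(z_t−z̄)² = 162.6600
r_2 = 19.7344 / 162.6600 = 0.121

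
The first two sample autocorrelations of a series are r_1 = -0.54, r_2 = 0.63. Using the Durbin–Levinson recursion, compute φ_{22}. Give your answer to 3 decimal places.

φ_{22} = (r_2 − r_1²) / (1 − r_1²)
r_1² = (-0.54)² = 0.2916
Numerator = 0.63 − 0.2916 = 0.3384; denominator = 1 − 0.2916 = 0.7084
φ_{22} = 0.3384 / 0.7084 = 0.478

0.478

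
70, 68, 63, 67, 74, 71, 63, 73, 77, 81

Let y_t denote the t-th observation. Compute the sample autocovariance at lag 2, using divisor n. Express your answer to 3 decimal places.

Mean ȳ = (70 + 68 + 63 + 67 + 74 + 71 + 63 + 73 + 77 + 81)/10 = 70.7000
Σ_{t=1}^{8}(y_t−ȳ)(y_{t+2}−ȳ) = -60.6800
γ_2 = -60.6800 / 10 = -6.068

-6.068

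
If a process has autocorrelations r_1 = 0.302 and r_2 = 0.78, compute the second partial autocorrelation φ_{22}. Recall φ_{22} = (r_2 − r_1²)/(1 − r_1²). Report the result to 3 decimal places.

φ_{22} = (r_2 − r_1²) / (1 − r_1²)
r_1² = (0.302)² = 0.091204
Numerator = 0.78 − 0.0912 = 0.6888; denominator = 1 − 0.0912 = 0.9088
φ_{22} = 0.6888 / 0.9088 = 0.758

0.758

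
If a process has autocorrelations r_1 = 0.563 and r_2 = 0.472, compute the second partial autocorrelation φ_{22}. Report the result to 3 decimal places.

0.227

φ_{22} = (r_2 − r_1²) / (1 − r_1²)
r_1² = (0.563)² = 0.316969
Numerator = 0.472 − 0.3170 = 0.1550; denominator = 1 − 0.3170 = 0.6830
φ_{22} = 0.1550 / 0.6830 = 0.227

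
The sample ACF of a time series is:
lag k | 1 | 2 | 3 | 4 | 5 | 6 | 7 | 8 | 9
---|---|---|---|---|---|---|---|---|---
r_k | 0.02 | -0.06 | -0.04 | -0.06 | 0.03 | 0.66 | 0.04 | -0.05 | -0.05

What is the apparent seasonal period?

6

The largest autocorrelation is r_6 = 0.66; the remaining lags stay at or below 0.04.
The dominant spike at lag 6 indicates a seasonal period of 6.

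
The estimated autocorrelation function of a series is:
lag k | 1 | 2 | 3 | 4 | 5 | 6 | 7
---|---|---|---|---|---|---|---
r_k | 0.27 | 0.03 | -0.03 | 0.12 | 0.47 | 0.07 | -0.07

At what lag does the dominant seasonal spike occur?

5

The largest autocorrelation is r_5 = 0.47; the remaining lags stay at or below 0.27. The elevated value at lag 1 (0.27), dropping to 0.03 at lag 2, reflects decaying short-term dependence rather than seasonality.
The dominant spike at lag 5 indicates a seasonal period of 5.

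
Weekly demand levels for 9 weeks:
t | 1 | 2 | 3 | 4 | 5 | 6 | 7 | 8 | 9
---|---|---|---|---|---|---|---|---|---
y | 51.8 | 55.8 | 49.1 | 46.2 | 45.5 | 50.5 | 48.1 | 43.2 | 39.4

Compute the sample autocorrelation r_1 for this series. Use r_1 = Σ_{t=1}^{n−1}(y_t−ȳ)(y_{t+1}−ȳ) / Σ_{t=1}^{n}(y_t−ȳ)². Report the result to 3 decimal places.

Mean ȳ = (51.8 + 55.8 + 49.1 + 46.2 + 45.5 + 50.5 + 48.1 + 43.2 + 39.4)/9 = 47.7333
Numerator Σ_{t=1}^{8}(y_t−ȳ)(y_{t+1}−ȳ) = 76.1089
Denominator Σ(y_t−ȳ)² = 188.6000
r_1 = 76.1089 / 188.6000 = 0.404

0.404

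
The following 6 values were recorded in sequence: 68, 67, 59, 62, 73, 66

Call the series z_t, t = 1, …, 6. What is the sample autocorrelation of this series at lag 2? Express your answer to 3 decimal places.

-0.580

Mean z̄ = (68 + 67 + 59 + 62 + 73 + 66)/6 = 65.8333
Deviations from mean: 2.1667, 1.1667, -6.8333, -3.8333, 7.1667, 0.1667
Numerator Σ_{t=1}^{4}(z_t−z̄)(z_{t+2}−z̄) = -68.8889
Denominator Σ(z_t−z̄)² = 118.8333
r_2 = -68.8889 / 118.8333 = -0.580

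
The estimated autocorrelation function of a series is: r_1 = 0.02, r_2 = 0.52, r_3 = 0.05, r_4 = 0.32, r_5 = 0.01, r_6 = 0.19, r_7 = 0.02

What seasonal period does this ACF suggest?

The largest autocorrelation is r_2 = 0.52, with weaker echoes at lags 4 (0.32) and 6 (0.19); the remaining lags stay at or below 0.05.
The dominant spike at lag 2 indicates a seasonal period of 2.

2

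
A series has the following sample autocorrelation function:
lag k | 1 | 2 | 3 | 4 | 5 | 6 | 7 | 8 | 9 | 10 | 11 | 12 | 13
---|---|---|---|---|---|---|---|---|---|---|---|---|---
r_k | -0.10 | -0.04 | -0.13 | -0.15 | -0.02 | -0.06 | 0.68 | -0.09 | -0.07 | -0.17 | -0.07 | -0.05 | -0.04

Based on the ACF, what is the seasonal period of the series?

The largest autocorrelation is r_7 = 0.68; the remaining lags stay at or below -0.02.
The dominant spike at lag 7 indicates a seasonal period of 7.

7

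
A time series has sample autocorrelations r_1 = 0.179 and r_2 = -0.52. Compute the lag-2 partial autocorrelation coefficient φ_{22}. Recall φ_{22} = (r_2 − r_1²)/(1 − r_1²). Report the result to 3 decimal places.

-0.570

φ_{22} = (r_2 − r_1²) / (1 − r_1²)
r_1² = (0.179)² = 0.032041
Numerator = -0.52 − 0.0320 = -0.5520; denominator = 1 − 0.0320 = 0.9680
φ_{22} = -0.5520 / 0.9680 = -0.570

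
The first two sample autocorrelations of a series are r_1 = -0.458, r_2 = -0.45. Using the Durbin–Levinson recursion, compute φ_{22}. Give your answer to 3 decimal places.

-0.835

φ_{22} = (r_2 − r_1²) / (1 − r_1²)
r_1² = (-0.458)² = 0.209764
Numerator = -0.45 − 0.2098 = -0.6598; denominator = 1 − 0.2098 = 0.7902
φ_{22} = -0.6598 / 0.7902 = -0.835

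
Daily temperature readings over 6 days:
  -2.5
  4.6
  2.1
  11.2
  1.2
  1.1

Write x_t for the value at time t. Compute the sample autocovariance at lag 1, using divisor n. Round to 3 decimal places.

-4.768

Mean x̄ = (-2.5 + 4.6 + 2.1 + 11.2 + 1.2 + 1.1)/6 = 2.9500
Deviations: -5.4500, 1.6500, -0.8500, 8.2500, -1.7500, -1.8500
Σ_{t=1}^{5}(x_t−x̄)(x_{t+1}−x̄) = -28.6075
γ_1 = -28.6075 / 6 = -4.768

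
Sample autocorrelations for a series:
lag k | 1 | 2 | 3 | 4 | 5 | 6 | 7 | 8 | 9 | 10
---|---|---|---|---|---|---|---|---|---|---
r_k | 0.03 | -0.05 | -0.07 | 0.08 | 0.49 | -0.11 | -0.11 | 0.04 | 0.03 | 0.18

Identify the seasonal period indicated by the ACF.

5

The largest autocorrelation is r_5 = 0.49, with a weaker echo at lag 10 (0.18); the remaining lags stay at or below 0.08.
The dominant spike at lag 5 indicates a seasonal period of 5.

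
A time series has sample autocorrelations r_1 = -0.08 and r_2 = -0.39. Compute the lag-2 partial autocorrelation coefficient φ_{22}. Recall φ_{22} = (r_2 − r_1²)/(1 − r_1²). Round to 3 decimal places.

-0.399

φ_{22} = (r_2 − r_1²) / (1 − r_1²)
r_1² = (-0.08)² = 0.0064
Numerator = -0.39 − 0.0064 = -0.3964; denominator = 1 − 0.0064 = 0.9936
φ_{22} = -0.3964 / 0.9936 = -0.399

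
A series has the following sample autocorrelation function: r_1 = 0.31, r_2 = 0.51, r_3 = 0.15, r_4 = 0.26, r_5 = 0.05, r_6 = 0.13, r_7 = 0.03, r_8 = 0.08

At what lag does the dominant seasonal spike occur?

The largest autocorrelation is r_2 = 0.51; the remaining lags stay at or below 0.31.
The dominant spike at lag 2 indicates a seasonal period of 2.

2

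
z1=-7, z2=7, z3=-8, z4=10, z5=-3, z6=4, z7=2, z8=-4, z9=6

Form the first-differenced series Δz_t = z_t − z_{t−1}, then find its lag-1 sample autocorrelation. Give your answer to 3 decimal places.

-0.787

First differences Δz: 14, -15, 18, -13, 7, -2, -6, 10
Mean of differences = 1.6250
Numerator Σ(Δz_t−Δz̄)(Δz_{t+1}−Δz̄) = -851.7656
Denominator Σ(Δz_t−Δz̄)² = 1081.8750
r_1(Δz) = -851.7656 / 1081.8750 = -0.787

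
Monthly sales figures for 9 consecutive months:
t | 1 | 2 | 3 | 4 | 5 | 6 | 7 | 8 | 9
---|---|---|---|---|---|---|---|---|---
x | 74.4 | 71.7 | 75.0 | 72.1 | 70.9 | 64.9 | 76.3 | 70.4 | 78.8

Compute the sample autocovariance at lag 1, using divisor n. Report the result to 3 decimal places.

Mean x̄ = (74.4 + 71.7 + 75.0 + 72.1 + 70.9 + 64.9 + 76.3 + 70.4 + 78.8)/9 = 72.7222
Σ_{t=1}^{8}(x_t−x̄)(x_{t+1}−x̄) = -40.4816
γ_1 = -40.4816 / 9 = -4.498

-4.498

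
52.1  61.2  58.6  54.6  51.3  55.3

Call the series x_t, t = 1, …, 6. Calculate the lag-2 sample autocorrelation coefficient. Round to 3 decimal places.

Mean x̄ = (52.1 + 61.2 + 58.6 + 54.6 + 51.3 + 55.3)/6 = 55.5167
Numerator Σ_{t=1}^{4}(x_t−x̄)(x_{t+2}−x̄) = -28.5472
Denominator Σ(x_t−x̄)² = 72.1483
r_2 = -28.5472 / 72.1483 = -0.396

-0.396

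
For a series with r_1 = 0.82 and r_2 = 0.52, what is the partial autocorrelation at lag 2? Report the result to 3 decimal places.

φ_{22} = (r_2 − r_1²) / (1 − r_1²)
r_1² = (0.82)² = 0.6724
Numerator = 0.52 − 0.6724 = -0.1524; denominator = 1 − 0.6724 = 0.3276
φ_{22} = -0.1524 / 0.3276 = -0.465

-0.465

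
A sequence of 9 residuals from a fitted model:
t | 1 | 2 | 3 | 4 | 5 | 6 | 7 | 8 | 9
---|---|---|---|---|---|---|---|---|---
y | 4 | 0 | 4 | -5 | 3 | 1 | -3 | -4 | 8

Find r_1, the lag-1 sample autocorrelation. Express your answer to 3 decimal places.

Mean ȳ = (4 + 0 + 4 − 5 + 3 + 1 − 3 − 4 + 8)/9 = 0.8889
Numerator Σ_{t=1}^{8}(y_t−ȳ)(y_{t+1}−ȳ) = -52.2346
Denominator Σ(y_t−ȳ)² = 148.8889
r_1 = -52.2346 / 148.8889 = -0.351

-0.351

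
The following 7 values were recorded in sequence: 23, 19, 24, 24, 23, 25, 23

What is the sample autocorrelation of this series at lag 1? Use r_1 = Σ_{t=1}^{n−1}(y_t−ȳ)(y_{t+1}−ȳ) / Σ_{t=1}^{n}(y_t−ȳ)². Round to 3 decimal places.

-0.136

Mean ȳ = (23 + 19 + 24 + 24 + 23 + 25 + 23)/7 = 23.0000
Deviations from mean: 0.0000, -4.0000, 1.0000, 1.0000, 0.0000, 2.0000, 0.0000
Numerator Σ_{t=1}^{6}(y_t−ȳ)(y_{t+1}−ȳ) = -3.0000
Denominator Σ(y_t−ȳ)² = 22.0000
r_1 = -3.0000 / 22.0000 = -0.136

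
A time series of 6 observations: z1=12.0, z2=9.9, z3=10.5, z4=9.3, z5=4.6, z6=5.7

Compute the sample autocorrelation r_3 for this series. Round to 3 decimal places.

-0.200

Mean z̄ = (12.0 + 9.9 + 10.5 + 9.3 + 4.6 + 5.7)/6 = 8.6667
Deviations from mean: 3.3333, 1.2333, 1.8333, 0.6333, -4.0667, -2.9667
Σ(z_t−z̄)(z_{t+3}−z̄) = (2.1111) + (-5.0156) + (-5.4389) = -8.3433
Denominator Σ(z_t−z̄)² = 41.7333
r_3 = -8.3433 / 41.7333 = -0.200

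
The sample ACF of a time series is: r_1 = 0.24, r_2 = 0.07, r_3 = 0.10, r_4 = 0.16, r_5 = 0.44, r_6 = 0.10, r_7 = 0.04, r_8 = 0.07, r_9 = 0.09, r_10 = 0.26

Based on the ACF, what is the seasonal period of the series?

The largest autocorrelation is r_5 = 0.44, with a weaker echo at lag 10 (0.26); the remaining lags stay at or below 0.24. The elevated value at lag 1 (0.24), dropping to 0.07 at lag 2, reflects decaying short-term dependence rather than seasonality.
The dominant spike at lag 5 indicates a seasonal period of 5.

5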